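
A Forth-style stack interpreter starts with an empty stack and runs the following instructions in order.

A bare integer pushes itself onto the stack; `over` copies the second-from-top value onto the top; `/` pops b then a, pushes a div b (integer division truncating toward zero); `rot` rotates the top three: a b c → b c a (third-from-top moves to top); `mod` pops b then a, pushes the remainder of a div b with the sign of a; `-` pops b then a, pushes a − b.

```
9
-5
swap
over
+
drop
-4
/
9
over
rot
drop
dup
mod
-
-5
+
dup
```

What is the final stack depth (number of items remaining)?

2

9    -> [9]
-5   -> [9, -5]
swap -> [-5, 9]
over -> [-5, 9, -5]
+    -> [-5, 4]
drop -> [-5]
-4   -> [-5, -4]
/    -> [1]
9    -> [1, 9]
over -> [1, 9, 1]
rot  -> [9, 1, 1]
drop -> [9, 1]
dup  -> [9, 1, 1]
mod  -> [9, 0]
-    -> [9]
-5   -> [9, -5]
+    -> [4]
dup  -> [4, 4]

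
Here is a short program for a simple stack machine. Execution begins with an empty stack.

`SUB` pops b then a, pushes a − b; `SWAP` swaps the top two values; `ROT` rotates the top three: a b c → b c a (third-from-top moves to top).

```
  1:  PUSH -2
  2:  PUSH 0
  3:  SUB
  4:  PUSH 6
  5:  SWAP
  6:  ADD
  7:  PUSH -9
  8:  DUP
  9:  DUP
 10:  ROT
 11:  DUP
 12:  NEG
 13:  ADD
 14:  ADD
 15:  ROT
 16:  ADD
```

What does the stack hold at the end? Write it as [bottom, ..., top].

[-9, -5]

PUSH -2 : -2
PUSH 0  : -2 0
SUB     : -2
PUSH 6  : -2 6
SWAP    : 6 -2
ADD     : 4
PUSH -9 : 4 -9
DUP     : 4 -9 -9
DUP     : 4 -9 -9 -9
ROT     : 4 -9 -9 -9
DUP     : 4 -9 -9 -9 -9
NEG     : 4 -9 -9 -9 9
ADD     : 4 -9 -9 0
ADD     : 4 -9 -9
ROT     : -9 -9 4
ADD     : -9 -5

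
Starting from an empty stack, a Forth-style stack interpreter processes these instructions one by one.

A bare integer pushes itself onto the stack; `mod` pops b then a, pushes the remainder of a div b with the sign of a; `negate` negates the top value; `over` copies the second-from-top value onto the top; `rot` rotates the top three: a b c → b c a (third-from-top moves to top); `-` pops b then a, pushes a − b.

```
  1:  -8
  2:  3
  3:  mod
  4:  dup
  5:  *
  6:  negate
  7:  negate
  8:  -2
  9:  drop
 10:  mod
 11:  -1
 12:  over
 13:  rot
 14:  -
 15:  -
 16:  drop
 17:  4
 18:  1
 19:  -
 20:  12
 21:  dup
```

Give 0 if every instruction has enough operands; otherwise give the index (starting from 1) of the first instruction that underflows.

-8     : -8
3      : -8 3
mod    : -2
dup    : -2 -2
*      : 4
negate : -4
negate : 4
-2     : 4 -2
drop   : 4
mod  — needs 2 operands, stack has 1 → underflow

10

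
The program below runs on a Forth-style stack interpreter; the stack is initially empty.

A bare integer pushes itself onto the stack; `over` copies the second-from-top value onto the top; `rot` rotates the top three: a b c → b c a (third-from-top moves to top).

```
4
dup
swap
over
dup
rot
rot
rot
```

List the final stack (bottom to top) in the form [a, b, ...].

[4, 4, 4, 4]

4    : 4
dup  : 4 4
swap : 4 4
over : 4 4 4
dup  : 4 4 4 4
rot  : 4 4 4 4
rot  : 4 4 4 4
rot  : 4 4 4 4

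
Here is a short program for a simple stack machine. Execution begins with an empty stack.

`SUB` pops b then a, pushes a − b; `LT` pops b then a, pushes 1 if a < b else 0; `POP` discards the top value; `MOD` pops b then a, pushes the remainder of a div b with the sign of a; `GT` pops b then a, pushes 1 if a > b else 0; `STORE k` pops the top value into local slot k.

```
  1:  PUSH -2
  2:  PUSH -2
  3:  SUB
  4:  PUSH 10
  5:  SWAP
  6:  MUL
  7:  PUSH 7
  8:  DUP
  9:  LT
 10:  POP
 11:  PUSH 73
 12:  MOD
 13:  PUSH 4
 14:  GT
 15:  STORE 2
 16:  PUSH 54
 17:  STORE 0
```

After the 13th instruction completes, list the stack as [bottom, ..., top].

PUSH -2 -> [-2]
PUSH -2 -> [-2, -2]
SUB     -> [0]
PUSH 10 -> [0, 10]
SWAP    -> [10, 0]
MUL     -> [0]
PUSH 7  -> [0, 7]
DUP     -> [0, 7, 7]
LT      -> [0, 0]
POP     -> [0]
PUSH 73 -> [0, 73]
MOD     -> [0]
PUSH 4  -> [0, 4]

[0, 4]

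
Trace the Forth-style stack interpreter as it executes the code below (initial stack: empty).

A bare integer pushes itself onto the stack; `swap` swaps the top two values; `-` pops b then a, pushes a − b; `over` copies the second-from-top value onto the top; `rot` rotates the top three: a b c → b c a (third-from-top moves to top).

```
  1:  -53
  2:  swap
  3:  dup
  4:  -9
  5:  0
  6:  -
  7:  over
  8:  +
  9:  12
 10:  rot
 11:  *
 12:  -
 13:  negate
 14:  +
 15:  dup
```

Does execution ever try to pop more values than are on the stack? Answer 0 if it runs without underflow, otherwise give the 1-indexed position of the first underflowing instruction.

2

-53 -> -53
swap  — needs 2 operands, stack has 1 → underflow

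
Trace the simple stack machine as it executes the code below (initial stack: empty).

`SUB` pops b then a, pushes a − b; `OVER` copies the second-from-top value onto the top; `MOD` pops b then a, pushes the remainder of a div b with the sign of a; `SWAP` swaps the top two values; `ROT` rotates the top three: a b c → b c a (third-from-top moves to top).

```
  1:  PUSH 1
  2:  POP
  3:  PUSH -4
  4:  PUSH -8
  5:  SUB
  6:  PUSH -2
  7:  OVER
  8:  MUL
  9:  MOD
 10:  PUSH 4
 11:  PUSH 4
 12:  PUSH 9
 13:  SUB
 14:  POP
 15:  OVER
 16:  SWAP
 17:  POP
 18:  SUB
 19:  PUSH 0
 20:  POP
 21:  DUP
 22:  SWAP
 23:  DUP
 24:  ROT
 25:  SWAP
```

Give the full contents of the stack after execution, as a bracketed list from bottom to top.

[0, 0, 0]

PUSH 1  : [1]
POP     : []
PUSH -4 : [-4]
PUSH -8 : [-4, -8]
SUB     : [4]
PUSH -2 : [4, -2]
OVER    : [4, -2, 4]
MUL     : [4, -8]
MOD     : [4]
PUSH 4  : [4, 4]
PUSH 4  : [4, 4, 4]
PUSH 9  : [4, 4, 4, 9]
SUB     : [4, 4, -5]
POP     : [4, 4]
OVER    : [4, 4, 4]
SWAP    : [4, 4, 4]
POP     : [4, 4]
SUB     : [0]
PUSH 0  : [0, 0]
POP     : [0]
DUP     : [0, 0]
SWAP    : [0, 0]
DUP     : [0, 0, 0]
ROT     : [0, 0, 0]
SWAP    : [0, 0, 0]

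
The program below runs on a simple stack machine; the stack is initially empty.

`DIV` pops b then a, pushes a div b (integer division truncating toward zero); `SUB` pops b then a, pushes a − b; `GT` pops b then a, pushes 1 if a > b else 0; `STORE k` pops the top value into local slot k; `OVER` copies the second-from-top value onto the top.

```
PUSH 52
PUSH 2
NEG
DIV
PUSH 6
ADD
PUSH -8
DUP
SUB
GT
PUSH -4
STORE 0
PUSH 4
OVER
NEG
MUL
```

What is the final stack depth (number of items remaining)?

PUSH 52 → 52
PUSH 2  → 52 2
NEG     → 52 -2
DIV     → -26
PUSH 6  → -26 6
ADD     → -20
PUSH -8 → -20 -8
DUP     → -20 -8 -8
SUB     → -20 0
GT      → 0
PUSH -4 → 0 -4
STORE 0 → 0
PUSH 4  → 0 4
OVER    → 0 4 0
NEG     → 0 4 0
MUL     → 0 0

2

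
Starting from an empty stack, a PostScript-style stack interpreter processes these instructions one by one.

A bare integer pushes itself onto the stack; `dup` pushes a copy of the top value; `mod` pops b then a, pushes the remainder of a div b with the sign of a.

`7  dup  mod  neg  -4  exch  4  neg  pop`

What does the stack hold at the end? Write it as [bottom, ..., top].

7    → [7]
dup  → [7, 7]
mod  → [0]
neg  → [0]
-4   → [0, -4]
exch → [-4, 0]
4    → [-4, 0, 4]
neg  → [-4, 0, -4]
pop  → [-4, 0]

[-4, 0]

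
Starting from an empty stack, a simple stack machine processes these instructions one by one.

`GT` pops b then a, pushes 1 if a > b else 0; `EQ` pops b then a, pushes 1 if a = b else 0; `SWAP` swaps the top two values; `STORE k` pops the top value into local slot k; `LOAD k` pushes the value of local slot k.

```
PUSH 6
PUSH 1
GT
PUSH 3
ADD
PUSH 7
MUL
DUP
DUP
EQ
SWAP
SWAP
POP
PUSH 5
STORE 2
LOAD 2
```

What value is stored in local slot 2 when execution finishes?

PUSH 6  → [6]
PUSH 1  → [6, 1]
GT      → [1]
PUSH 3  → [1, 3]
ADD     → [4]
PUSH 7  → [4, 7]
MUL     → [28]
DUP     → [28, 28]
DUP     → [28, 28, 28]
EQ      → [28, 1]
SWAP    → [1, 28]
SWAP    → [28, 1]
POP     → [28]
PUSH 5  → [28, 5]
STORE 2 → [28]
LOAD 2  → [28, 5]

5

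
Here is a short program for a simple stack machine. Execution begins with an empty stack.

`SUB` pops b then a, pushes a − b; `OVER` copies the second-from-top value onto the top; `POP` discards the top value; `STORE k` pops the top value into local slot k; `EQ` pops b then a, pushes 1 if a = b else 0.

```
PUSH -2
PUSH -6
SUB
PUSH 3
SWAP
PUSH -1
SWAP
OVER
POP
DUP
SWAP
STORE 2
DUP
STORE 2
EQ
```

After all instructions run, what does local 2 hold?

4

PUSH -2 → [-2]
PUSH -6 → [-2, -6]
SUB     → [4]
PUSH 3  → [4, 3]
SWAP    → [3, 4]
PUSH -1 → [3, 4, -1]
SWAP    → [3, -1, 4]
OVER    → [3, -1, 4, -1]
POP     → [3, -1, 4]
DUP     → [3, -1, 4, 4]
SWAP    → [3, -1, 4, 4]
STORE 2 → [3, -1, 4]
DUP     → [3, -1, 4, 4]
STORE 2 → [3, -1, 4]
EQ      → [3, 0]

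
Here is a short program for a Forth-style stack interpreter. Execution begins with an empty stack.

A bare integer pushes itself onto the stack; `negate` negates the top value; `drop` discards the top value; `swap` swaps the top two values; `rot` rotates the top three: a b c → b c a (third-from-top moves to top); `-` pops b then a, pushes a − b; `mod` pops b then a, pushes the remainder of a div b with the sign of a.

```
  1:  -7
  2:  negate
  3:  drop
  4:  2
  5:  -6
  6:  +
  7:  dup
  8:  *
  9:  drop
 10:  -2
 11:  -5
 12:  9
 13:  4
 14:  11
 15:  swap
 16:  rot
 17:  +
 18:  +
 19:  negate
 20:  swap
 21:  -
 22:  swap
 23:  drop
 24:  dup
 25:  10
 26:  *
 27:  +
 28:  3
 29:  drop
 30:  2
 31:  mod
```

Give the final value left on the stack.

-7     → -7
negate → 7
drop   → (empty)
2      → 2
-6     → 2 -6
+      → -4
dup    → -4 -4
*      → 16
drop   → (empty)
-2     → -2
-5     → -2 -5
9      → -2 -5 9
4      → -2 -5 9 4
11     → -2 -5 9 4 11
swap   → -2 -5 9 11 4
rot    → -2 -5 11 4 9
+      → -2 -5 11 13
+      → -2 -5 24
negate → -2 -5 -24
swap   → -2 -24 -5
-      → -2 -19
swap   → -19 -2
drop   → -19
dup    → -19 -19
10     → -19 -19 10
*      → -19 -190
+      → -209
3      → -209 3
drop   → -209
2      → -209 2
mod    → -1

-1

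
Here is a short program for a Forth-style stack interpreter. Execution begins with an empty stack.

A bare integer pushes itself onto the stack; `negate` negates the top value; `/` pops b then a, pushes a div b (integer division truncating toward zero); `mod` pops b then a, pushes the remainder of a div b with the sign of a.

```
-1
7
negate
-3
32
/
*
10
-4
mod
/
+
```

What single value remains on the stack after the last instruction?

-1

-1     → [-1]
7      → [-1, 7]
negate → [-1, -7]
-3     → [-1, -7, -3]
32     → [-1, -7, -3, 32]
/      → [-1, -7, 0]
*      → [-1, 0]
10     → [-1, 0, 10]
-4     → [-1, 0, 10, -4]
mod    → [-1, 0, 2]
/      → [-1, 0]
+      → [-1]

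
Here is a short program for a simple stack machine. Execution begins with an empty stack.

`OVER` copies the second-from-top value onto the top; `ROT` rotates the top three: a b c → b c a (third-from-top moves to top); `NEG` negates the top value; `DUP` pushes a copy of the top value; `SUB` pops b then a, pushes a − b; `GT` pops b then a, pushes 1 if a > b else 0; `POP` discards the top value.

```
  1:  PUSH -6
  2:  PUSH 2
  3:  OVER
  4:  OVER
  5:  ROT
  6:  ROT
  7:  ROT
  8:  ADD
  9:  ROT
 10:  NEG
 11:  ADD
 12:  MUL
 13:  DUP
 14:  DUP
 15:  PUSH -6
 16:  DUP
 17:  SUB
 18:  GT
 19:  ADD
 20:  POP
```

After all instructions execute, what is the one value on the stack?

4

PUSH -6 → [-6]
PUSH 2  → [-6, 2]
OVER    → [-6, 2, -6]
OVER    → [-6, 2, -6, 2]
ROT     → [-6, -6, 2, 2]
ROT     → [-6, 2, 2, -6]
ROT     → [-6, 2, -6, 2]
ADD     → [-6, 2, -4]
ROT     → [2, -4, -6]
NEG     → [2, -4, 6]
ADD     → [2, 2]
MUL     → [4]
DUP     → [4, 4]
DUP     → [4, 4, 4]
PUSH -6 → [4, 4, 4, -6]
DUP     → [4, 4, 4, -6, -6]
SUB     → [4, 4, 4, 0]
GT      → [4, 4, 1]
ADD     → [4, 5]
POP     → [4]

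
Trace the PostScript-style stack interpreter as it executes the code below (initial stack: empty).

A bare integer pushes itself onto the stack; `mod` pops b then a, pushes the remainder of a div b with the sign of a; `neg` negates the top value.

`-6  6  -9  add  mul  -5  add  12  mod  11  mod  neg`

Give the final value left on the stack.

-6  : -6
6   : -6 6
-9  : -6 6 -9
add : -6 -3
mul : 18
-5  : 18 -5
add : 13
12  : 13 12
mod : 1
11  : 1 11
mod : 1
neg : -1

-1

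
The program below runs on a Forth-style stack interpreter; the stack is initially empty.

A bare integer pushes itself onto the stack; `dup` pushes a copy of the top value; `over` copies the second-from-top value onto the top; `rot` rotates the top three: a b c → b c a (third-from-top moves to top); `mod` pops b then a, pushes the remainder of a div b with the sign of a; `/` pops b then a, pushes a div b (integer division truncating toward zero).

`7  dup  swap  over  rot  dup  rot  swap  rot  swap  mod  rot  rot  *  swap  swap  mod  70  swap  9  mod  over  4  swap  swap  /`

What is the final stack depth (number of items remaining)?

7    → [7]
dup  → [7, 7]
swap → [7, 7]
over → [7, 7, 7]
rot  → [7, 7, 7]
dup  → [7, 7, 7, 7]
rot  → [7, 7, 7, 7]
swap → [7, 7, 7, 7]
rot  → [7, 7, 7, 7]
swap → [7, 7, 7, 7]
mod  → [7, 7, 0]
rot  → [7, 0, 7]
rot  → [0, 7, 7]
*    → [0, 49]
swap → [49, 0]
swap → [0, 49]
mod  → [0]
70   → [0, 70]
swap → [70, 0]
9    → [70, 0, 9]
mod  → [70, 0]
over → [70, 0, 70]
4    → [70, 0, 70, 4]
swap → [70, 0, 4, 70]
swap → [70, 0, 70, 4]
/    → [70, 0, 17]

3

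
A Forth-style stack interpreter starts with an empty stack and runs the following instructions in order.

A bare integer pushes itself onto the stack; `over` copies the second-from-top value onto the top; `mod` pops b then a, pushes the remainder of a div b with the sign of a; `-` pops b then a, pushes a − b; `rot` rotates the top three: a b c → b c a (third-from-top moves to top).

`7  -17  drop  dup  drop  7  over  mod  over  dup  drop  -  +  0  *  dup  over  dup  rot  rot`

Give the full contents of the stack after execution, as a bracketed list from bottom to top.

7    → [7]
-17  → [7, -17]
drop → [7]
dup  → [7, 7]
drop → [7]
7    → [7, 7]
over → [7, 7, 7]
mod  → [7, 0]
over → [7, 0, 7]
dup  → [7, 0, 7, 7]
drop → [7, 0, 7]
-    → [7, -7]
+    → [0]
0    → [0, 0]
*    → [0]
dup  → [0, 0]
over → [0, 0, 0]
dup  → [0, 0, 0, 0]
rot  → [0, 0, 0, 0]
rot  → [0, 0, 0, 0]

[0, 0, 0, 0]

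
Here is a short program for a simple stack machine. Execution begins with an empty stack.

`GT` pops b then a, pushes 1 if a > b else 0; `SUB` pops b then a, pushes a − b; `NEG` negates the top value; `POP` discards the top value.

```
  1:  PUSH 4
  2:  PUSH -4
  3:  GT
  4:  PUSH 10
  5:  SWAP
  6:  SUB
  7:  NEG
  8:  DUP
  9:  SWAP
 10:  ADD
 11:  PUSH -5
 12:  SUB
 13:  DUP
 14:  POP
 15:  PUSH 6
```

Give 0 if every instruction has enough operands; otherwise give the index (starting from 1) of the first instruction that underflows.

PUSH 4  -> 4
PUSH -4 -> 4 -4
GT      -> 1
PUSH 10 -> 1 10
SWAP    -> 10 1
SUB     -> 9
NEG     -> -9
DUP     -> -9 -9
SWAP    -> -9 -9
ADD     -> -18
PUSH -5 -> -18 -5
SUB     -> -13
DUP     -> -13 -13
POP     -> -13
PUSH 6  -> -13 6

0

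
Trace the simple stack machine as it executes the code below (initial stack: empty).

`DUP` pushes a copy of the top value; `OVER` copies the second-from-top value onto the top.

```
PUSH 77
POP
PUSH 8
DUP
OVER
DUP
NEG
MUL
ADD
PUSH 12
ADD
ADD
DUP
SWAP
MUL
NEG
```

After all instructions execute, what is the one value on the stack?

PUSH 77 : 77
POP     : (empty)
PUSH 8  : 8
DUP     : 8 8
OVER    : 8 8 8
DUP     : 8 8 8 8
NEG     : 8 8 8 -8
MUL     : 8 8 -64
ADD     : 8 -56
PUSH 12 : 8 -56 12
ADD     : 8 -44
ADD     : -36
DUP     : -36 -36
SWAP    : -36 -36
MUL     : 1296
NEG     : -1296

-1296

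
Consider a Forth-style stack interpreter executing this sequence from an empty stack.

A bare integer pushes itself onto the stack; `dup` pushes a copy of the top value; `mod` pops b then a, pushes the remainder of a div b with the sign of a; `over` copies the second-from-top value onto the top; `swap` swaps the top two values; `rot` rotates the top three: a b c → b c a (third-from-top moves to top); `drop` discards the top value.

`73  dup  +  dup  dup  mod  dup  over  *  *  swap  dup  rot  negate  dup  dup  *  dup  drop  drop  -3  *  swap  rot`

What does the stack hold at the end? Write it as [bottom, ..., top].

73     → [73]
dup    → [73, 73]
+      → [146]
dup    → [146, 146]
dup    → [146, 146, 146]
mod    → [146, 0]
dup    → [146, 0, 0]
over   → [146, 0, 0, 0]
*      → [146, 0, 0]
*      → [146, 0]
swap   → [0, 146]
dup    → [0, 146, 146]
rot    → [146, 146, 0]
negate → [146, 146, 0]
dup    → [146, 146, 0, 0]
dup    → [146, 146, 0, 0, 0]
*      → [146, 146, 0, 0]
dup    → [146, 146, 0, 0, 0]
drop   → [146, 146, 0, 0]
drop   → [146, 146, 0]
-3     → [146, 146, 0, -3]
*      → [146, 146, 0]
swap   → [146, 0, 146]
rot    → [0, 146, 146]

[0, 146, 146]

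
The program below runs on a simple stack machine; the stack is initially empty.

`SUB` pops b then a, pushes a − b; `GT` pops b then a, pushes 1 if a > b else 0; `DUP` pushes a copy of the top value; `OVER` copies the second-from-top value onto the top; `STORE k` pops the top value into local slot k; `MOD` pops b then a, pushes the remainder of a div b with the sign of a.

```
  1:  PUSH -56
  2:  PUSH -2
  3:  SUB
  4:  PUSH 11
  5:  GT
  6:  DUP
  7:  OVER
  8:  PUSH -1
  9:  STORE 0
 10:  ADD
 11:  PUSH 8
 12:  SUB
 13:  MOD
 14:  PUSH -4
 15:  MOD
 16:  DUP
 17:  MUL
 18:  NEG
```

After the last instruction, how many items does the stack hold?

1

PUSH -56 → -56
PUSH -2  → -56 -2
SUB      → -54
PUSH 11  → -54 11
GT       → 0
DUP      → 0 0
OVER     → 0 0 0
PUSH -1  → 0 0 0 -1
STORE 0  → 0 0 0
ADD      → 0 0
PUSH 8   → 0 0 8
SUB      → 0 -8
MOD      → 0
PUSH -4  → 0 -4
MOD      → 0
DUP      → 0 0
MUL      → 0
NEG      → 0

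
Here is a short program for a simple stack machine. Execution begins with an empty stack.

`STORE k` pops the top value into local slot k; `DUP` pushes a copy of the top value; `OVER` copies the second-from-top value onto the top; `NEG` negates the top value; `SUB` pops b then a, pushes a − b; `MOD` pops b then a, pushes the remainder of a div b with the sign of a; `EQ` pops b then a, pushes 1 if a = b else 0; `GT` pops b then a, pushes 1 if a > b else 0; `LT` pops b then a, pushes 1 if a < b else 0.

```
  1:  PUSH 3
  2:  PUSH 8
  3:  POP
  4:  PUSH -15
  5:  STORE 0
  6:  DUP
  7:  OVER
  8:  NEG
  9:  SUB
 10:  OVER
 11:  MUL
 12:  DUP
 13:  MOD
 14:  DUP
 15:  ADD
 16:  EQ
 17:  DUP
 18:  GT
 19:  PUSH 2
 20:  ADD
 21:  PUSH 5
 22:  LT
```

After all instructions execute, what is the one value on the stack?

1

PUSH 3   : 3
PUSH 8   : 3 8
POP      : 3
PUSH -15 : 3 -15
STORE 0  : 3
DUP      : 3 3
OVER     : 3 3 3
NEG      : 3 3 -3
SUB      : 3 6
OVER     : 3 6 3
MUL      : 3 18
DUP      : 3 18 18
MOD      : 3 0
DUP      : 3 0 0
ADD      : 3 0
EQ       : 0
DUP      : 0 0
GT       : 0
PUSH 2   : 0 2
ADD      : 2
PUSH 5   : 2 5
LT       : 1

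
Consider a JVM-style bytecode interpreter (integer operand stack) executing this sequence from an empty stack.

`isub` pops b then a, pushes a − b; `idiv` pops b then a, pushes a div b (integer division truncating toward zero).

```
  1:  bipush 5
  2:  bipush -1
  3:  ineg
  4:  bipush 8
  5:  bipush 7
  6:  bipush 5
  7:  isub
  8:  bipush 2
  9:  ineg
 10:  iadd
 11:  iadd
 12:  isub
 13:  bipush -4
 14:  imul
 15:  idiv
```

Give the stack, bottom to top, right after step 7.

[5, 1, 8, 2]

bipush 5   5
bipush -1  5 -1
ineg       5 1
bipush 8   5 1 8
bipush 7   5 1 8 7
bipush 5   5 1 8 7 5
isub       5 1 8 2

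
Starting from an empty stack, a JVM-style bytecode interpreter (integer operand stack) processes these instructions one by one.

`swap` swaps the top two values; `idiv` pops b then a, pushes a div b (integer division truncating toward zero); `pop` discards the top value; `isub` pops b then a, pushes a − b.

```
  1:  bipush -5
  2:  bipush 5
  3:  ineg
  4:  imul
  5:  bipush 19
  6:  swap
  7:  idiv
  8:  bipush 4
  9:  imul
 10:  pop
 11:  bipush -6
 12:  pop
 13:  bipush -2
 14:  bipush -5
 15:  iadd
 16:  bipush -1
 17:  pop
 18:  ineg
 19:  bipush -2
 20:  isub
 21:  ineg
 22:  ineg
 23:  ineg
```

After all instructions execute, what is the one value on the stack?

bipush -5 -> -5
bipush 5  -> -5 5
ineg      -> -5 -5
imul      -> 25
bipush 19 -> 25 19
swap      -> 19 25
idiv      -> 0
bipush 4  -> 0 4
imul      -> 0
pop       -> (empty)
bipush -6 -> -6
pop       -> (empty)
bipush -2 -> -2
bipush -5 -> -2 -5
iadd      -> -7
bipush -1 -> -7 -1
pop       -> -7
ineg      -> 7
bipush -2 -> 7 -2
isub      -> 9
ineg      -> -9
ineg      -> 9
ineg      -> -9

-9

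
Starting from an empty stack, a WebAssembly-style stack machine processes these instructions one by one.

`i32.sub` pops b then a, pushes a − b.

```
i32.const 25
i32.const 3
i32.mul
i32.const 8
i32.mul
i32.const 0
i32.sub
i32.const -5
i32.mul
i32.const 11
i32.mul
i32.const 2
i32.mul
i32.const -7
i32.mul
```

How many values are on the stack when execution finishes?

i32.const 25 : [25]
i32.const 3  : [25, 3]
i32.mul      : [75]
i32.const 8  : [75, 8]
i32.mul      : [600]
i32.const 0  : [600, 0]
i32.sub      : [600]
i32.const -5 : [600, -5]
i32.mul      : [-3000]
i32.const 11 : [-3000, 11]
i32.mul      : [-33000]
i32.const 2  : [-33000, 2]
i32.mul      : [-66000]
i32.const -7 : [-66000, -7]
i32.mul      : [462000]

1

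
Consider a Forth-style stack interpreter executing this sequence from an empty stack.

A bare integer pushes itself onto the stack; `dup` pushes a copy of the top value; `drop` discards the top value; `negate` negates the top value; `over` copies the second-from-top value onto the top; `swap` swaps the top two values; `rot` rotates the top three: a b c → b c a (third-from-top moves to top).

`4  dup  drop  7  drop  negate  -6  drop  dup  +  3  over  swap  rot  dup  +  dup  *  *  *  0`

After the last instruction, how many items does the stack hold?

4       4
dup     4 4
drop    4
7       4 7
drop    4
negate  -4
-6      -4 -6
drop    -4
dup     -4 -4
+       -8
3       -8 3
over    -8 3 -8
swap    -8 -8 3
rot     -8 3 -8
dup     -8 3 -8 -8
+       -8 3 -16
dup     -8 3 -16 -16
*       -8 3 256
*       -8 768
*       -6144
0       -6144 0

2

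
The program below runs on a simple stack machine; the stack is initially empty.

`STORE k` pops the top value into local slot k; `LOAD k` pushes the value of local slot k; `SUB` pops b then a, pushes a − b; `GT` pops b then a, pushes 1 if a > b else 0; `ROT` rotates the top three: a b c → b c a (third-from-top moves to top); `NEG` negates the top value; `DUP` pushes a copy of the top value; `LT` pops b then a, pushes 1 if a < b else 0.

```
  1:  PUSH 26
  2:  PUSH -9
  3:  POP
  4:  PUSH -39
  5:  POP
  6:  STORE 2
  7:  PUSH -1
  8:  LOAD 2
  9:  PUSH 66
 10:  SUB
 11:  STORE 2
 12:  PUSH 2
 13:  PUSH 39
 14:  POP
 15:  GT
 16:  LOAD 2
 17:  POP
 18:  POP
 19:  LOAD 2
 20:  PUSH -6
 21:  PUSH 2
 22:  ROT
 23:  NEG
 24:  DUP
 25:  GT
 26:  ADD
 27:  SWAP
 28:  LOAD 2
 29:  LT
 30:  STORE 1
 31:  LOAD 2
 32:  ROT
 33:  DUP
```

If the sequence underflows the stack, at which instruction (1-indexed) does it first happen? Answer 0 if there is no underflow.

PUSH 26  → [26]
PUSH -9  → [26, -9]
POP      → [26]
PUSH -39 → [26, -39]
POP      → [26]
STORE 2  → []
PUSH -1  → [-1]
LOAD 2   → [-1, 26]
PUSH 66  → [-1, 26, 66]
SUB      → [-1, -40]
STORE 2  → [-1]
PUSH 2   → [-1, 2]
PUSH 39  → [-1, 2, 39]
POP      → [-1, 2]
GT       → [0]
LOAD 2   → [0, -40]
POP      → [0]
POP      → []
LOAD 2   → [-40]
PUSH -6  → [-40, -6]
PUSH 2   → [-40, -6, 2]
ROT      → [-6, 2, -40]
NEG      → [-6, 2, 40]
DUP      → [-6, 2, 40, 40]
GT       → [-6, 2, 0]
ADD      → [-6, 2]
SWAP     → [2, -6]
LOAD 2   → [2, -6, -40]
LT       → [2, 0]
STORE 1  → [2]
LOAD 2   → [2, -40]
ROT  — needs 3 operands, stack has 2 → underflow

32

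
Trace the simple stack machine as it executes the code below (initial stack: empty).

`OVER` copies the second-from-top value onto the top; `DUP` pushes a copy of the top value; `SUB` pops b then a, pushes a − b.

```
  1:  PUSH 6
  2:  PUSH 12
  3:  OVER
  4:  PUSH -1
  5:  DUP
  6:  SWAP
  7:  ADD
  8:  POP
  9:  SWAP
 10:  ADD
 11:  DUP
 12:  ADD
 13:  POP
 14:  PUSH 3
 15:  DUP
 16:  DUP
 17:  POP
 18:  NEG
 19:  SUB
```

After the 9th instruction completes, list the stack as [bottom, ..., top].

[6, 6, 12]

PUSH 6  → [6]
PUSH 12 → [6, 12]
OVER    → [6, 12, 6]
PUSH -1 → [6, 12, 6, -1]
DUP     → [6, 12, 6, -1, -1]
SWAP    → [6, 12, 6, -1, -1]
ADD     → [6, 12, 6, -2]
POP     → [6, 12, 6]
SWAP    → [6, 6, 12]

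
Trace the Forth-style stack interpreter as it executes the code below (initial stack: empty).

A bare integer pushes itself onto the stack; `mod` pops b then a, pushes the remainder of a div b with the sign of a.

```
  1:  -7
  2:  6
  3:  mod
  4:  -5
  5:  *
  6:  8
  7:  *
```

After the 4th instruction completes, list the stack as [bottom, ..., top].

-7   -7
6    -7 6
mod  -1
-5   -1 -5

[-1, -5]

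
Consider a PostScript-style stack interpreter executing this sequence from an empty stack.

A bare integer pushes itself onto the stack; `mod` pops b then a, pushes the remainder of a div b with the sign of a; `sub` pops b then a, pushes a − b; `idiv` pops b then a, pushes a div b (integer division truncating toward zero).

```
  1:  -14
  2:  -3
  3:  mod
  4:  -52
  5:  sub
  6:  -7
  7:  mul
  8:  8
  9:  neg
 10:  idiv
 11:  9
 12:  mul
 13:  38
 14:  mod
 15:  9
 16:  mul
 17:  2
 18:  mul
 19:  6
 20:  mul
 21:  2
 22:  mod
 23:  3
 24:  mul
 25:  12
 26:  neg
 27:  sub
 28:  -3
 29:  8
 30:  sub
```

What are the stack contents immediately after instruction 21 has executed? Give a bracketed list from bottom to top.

[756, 2]

-14  -> -14
-3   -> -14 -3
mod  -> -2
-52  -> -2 -52
sub  -> 50
-7   -> 50 -7
mul  -> -350
8    -> -350 8
neg  -> -350 -8
idiv -> 43
9    -> 43 9
mul  -> 387
38   -> 387 38
mod  -> 7
9    -> 7 9
mul  -> 63
2    -> 63 2
mul  -> 126
6    -> 126 6
mul  -> 756
2    -> 756 2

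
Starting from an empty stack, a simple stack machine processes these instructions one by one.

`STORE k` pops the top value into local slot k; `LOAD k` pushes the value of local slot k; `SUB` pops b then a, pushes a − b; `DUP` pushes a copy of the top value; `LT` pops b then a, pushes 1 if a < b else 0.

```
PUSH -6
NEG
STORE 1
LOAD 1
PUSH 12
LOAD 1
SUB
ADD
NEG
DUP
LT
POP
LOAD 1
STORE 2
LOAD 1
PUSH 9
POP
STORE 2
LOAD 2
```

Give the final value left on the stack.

6

PUSH -6  [-6]
NEG      [6]
STORE 1  []
LOAD 1   [6]
PUSH 12  [6, 12]
LOAD 1   [6, 12, 6]
SUB      [6, 6]
ADD      [12]
NEG      [-12]
DUP      [-12, -12]
LT       [0]
POP      []
LOAD 1   [6]
STORE 2  []
LOAD 1   [6]
PUSH 9   [6, 9]
POP      [6]
STORE 2  []
LOAD 2   [6]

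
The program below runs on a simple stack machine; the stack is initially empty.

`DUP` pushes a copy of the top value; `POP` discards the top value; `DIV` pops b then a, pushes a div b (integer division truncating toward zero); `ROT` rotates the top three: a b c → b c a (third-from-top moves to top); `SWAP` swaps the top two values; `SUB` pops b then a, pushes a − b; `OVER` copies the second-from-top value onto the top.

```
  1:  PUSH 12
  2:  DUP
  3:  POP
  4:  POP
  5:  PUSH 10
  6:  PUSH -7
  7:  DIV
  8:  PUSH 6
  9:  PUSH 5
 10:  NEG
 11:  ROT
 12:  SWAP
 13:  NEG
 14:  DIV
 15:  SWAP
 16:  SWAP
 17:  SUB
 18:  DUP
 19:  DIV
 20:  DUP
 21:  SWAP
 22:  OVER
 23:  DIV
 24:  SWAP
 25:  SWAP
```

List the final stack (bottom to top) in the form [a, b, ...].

[1, 1]

PUSH 12 -> [12]
DUP     -> [12, 12]
POP     -> [12]
POP     -> []
PUSH 10 -> [10]
PUSH -7 -> [10, -7]
DIV     -> [-1]
PUSH 6  -> [-1, 6]
PUSH 5  -> [-1, 6, 5]
NEG     -> [-1, 6, -5]
ROT     -> [6, -5, -1]
SWAP    -> [6, -1, -5]
NEG     -> [6, -1, 5]
DIV     -> [6, 0]
SWAP    -> [0, 6]
SWAP    -> [6, 0]
SUB     -> [6]
DUP     -> [6, 6]
DIV     -> [1]
DUP     -> [1, 1]
SWAP    -> [1, 1]
OVER    -> [1, 1, 1]
DIV     -> [1, 1]
SWAP    -> [1, 1]
SWAP    -> [1, 1]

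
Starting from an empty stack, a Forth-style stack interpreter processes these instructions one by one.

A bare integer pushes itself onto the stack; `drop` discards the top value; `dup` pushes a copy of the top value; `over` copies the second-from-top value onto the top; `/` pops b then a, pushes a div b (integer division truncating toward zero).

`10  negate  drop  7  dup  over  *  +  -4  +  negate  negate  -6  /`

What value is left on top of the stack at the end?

-8

10     : 10
negate : -10
drop   : (empty)
7      : 7
dup    : 7 7
over   : 7 7 7
*      : 7 49
+      : 56
-4     : 56 -4
+      : 52
negate : -52
negate : 52
-6     : 52 -6
/      : -8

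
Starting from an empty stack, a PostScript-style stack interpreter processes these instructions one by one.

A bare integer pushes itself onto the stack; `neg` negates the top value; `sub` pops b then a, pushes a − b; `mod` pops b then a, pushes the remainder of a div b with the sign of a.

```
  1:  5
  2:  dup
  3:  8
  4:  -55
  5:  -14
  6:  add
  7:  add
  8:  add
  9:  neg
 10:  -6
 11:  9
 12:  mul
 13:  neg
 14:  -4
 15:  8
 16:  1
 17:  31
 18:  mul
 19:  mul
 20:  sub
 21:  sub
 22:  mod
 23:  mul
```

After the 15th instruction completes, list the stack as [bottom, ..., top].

5   : [5]
dup : [5, 5]
8   : [5, 5, 8]
-55 : [5, 5, 8, -55]
-14 : [5, 5, 8, -55, -14]
add : [5, 5, 8, -69]
add : [5, 5, -61]
add : [5, -56]
neg : [5, 56]
-6  : [5, 56, -6]
9   : [5, 56, -6, 9]
mul : [5, 56, -54]
neg : [5, 56, 54]
-4  : [5, 56, 54, -4]
8   : [5, 56, 54, -4, 8]

[5, 56, 54, -4, 8]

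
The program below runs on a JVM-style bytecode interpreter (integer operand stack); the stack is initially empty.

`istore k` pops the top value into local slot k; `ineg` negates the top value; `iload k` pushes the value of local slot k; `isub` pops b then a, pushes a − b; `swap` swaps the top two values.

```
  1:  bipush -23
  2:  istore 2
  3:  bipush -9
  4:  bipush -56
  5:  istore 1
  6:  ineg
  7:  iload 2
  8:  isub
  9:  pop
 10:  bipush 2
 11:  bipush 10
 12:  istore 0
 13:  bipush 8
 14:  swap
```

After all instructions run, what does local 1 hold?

bipush -23 -> [-23]
istore 2   -> []
bipush -9  -> [-9]
bipush -56 -> [-9, -56]
istore 1   -> [-9]
ineg       -> [9]
iload 2    -> [9, -23]
isub       -> [32]
pop        -> []
bipush 2   -> [2]
bipush 10  -> [2, 10]
istore 0   -> [2]
bipush 8   -> [2, 8]
swap       -> [8, 2]

-56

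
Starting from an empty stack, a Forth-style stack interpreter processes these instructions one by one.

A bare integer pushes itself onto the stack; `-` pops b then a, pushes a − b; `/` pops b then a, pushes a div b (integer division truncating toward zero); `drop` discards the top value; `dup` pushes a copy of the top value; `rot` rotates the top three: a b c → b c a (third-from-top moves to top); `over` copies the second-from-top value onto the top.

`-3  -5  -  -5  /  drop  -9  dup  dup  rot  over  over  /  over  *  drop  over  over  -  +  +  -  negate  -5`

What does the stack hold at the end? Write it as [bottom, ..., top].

-3     → -3
-5     → -3 -5
-      → 2
-5     → 2 -5
/      → 0
drop   → (empty)
-9     → -9
dup    → -9 -9
dup    → -9 -9 -9
rot    → -9 -9 -9
over   → -9 -9 -9 -9
over   → -9 -9 -9 -9 -9
/      → -9 -9 -9 1
over   → -9 -9 -9 1 -9
*      → -9 -9 -9 -9
drop   → -9 -9 -9
over   → -9 -9 -9 -9
over   → -9 -9 -9 -9 -9
-      → -9 -9 -9 0
+      → -9 -9 -9
+      → -9 -18
-      → 9
negate → -9
-5     → -9 -5

[-9, -5]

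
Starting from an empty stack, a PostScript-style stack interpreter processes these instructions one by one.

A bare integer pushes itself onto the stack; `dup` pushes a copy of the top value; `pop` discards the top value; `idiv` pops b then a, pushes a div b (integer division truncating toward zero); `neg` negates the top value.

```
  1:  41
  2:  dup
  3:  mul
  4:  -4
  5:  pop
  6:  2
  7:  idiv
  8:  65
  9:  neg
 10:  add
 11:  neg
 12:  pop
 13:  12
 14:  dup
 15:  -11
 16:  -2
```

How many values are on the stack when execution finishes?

41   -> [41]
dup  -> [41, 41]
mul  -> [1681]
-4   -> [1681, -4]
pop  -> [1681]
2    -> [1681, 2]
idiv -> [840]
65   -> [840, 65]
neg  -> [840, -65]
add  -> [775]
neg  -> [-775]
pop  -> []
12   -> [12]
dup  -> [12, 12]
-11  -> [12, 12, -11]
-2   -> [12, 12, -11, -2]

4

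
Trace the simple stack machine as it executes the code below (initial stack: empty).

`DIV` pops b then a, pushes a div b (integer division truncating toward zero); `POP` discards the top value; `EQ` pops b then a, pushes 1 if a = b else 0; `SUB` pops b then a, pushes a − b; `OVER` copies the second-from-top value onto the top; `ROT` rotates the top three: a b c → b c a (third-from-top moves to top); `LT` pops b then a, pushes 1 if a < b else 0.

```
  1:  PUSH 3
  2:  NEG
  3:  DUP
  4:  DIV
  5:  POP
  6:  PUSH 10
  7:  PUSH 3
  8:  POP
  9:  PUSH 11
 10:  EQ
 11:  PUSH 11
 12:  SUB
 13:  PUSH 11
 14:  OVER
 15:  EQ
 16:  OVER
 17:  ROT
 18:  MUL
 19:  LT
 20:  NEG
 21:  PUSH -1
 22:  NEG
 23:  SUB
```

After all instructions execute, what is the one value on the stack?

-2

PUSH 3   [3]
NEG      [-3]
DUP      [-3, -3]
DIV      [1]
POP      []
PUSH 10  [10]
PUSH 3   [10, 3]
POP      [10]
PUSH 11  [10, 11]
EQ       [0]
PUSH 11  [0, 11]
SUB      [-11]
PUSH 11  [-11, 11]
OVER     [-11, 11, -11]
EQ       [-11, 0]
OVER     [-11, 0, -11]
ROT      [0, -11, -11]
MUL      [0, 121]
LT       [1]
NEG      [-1]
PUSH -1  [-1, -1]
NEG      [-1, 1]
SUB      [-2]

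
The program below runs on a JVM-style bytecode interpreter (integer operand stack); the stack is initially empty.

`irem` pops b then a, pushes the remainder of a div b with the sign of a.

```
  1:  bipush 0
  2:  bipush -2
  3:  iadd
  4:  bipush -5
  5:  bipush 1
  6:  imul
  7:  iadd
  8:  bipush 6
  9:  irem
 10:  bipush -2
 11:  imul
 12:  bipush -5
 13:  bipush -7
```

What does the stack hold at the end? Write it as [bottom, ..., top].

bipush 0   [0]
bipush -2  [0, -2]
iadd       [-2]
bipush -5  [-2, -5]
bipush 1   [-2, -5, 1]
imul       [-2, -5]
iadd       [-7]
bipush 6   [-7, 6]
irem       [-1]
bipush -2  [-1, -2]
imul       [2]
bipush -5  [2, -5]
bipush -7  [2, -5, -7]

[2, -5, -7]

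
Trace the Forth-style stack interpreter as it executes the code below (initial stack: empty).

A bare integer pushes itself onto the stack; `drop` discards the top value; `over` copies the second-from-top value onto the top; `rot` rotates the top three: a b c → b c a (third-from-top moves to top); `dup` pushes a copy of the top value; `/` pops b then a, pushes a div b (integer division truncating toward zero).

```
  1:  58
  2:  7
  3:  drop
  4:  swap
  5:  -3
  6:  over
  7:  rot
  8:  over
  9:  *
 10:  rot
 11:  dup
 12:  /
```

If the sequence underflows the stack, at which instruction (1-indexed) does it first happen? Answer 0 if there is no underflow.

4

58   → [58]
7    → [58, 7]
drop → [58]
swap  — needs 2 operands, stack has 1 → underflow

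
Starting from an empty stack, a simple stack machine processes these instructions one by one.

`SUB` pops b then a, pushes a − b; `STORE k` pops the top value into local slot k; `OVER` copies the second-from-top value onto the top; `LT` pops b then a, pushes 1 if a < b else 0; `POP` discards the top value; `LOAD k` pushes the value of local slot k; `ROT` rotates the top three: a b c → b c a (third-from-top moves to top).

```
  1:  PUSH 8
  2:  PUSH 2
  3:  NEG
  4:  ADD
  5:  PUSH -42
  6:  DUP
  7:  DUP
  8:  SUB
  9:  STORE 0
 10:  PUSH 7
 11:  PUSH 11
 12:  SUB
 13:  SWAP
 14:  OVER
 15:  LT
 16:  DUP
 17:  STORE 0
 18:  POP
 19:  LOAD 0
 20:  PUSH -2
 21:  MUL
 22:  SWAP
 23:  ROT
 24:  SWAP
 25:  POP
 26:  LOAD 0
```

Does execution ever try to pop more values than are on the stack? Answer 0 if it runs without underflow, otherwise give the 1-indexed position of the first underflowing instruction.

0

PUSH 8    8
PUSH 2    8 2
NEG       8 -2
ADD       6
PUSH -42  6 -42
DUP       6 -42 -42
DUP       6 -42 -42 -42
SUB       6 -42 0
STORE 0   6 -42
PUSH 7    6 -42 7
PUSH 11   6 -42 7 11
SUB       6 -42 -4
SWAP      6 -4 -42
OVER      6 -4 -42 -4
LT        6 -4 1
DUP       6 -4 1 1
STORE 0   6 -4 1
POP       6 -4
LOAD 0    6 -4 1
PUSH -2   6 -4 1 -2
MUL       6 -4 -2
SWAP      6 -2 -4
ROT       -2 -4 6
SWAP      -2 6 -4
POP       -2 6
LOAD 0    -2 6 1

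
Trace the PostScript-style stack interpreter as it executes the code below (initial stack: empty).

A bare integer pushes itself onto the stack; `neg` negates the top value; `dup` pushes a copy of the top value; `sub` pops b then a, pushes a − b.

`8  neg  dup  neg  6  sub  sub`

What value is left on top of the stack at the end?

8   : 8
neg : -8
dup : -8 -8
neg : -8 8
6   : -8 8 6
sub : -8 2
sub : -10

-10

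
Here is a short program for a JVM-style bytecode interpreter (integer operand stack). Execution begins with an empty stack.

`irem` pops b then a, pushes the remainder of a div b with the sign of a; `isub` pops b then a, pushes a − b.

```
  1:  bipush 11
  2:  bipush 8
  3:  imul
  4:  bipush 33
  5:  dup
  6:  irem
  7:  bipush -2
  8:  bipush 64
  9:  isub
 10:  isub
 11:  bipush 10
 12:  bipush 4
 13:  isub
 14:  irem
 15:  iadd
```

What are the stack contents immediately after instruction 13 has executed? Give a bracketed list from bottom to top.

bipush 11 → 11
bipush 8  → 11 8
imul      → 88
bipush 33 → 88 33
dup       → 88 33 33
irem      → 88 0
bipush -2 → 88 0 -2
bipush 64 → 88 0 -2 64
isub      → 88 0 -66
isub      → 88 66
bipush 10 → 88 66 10
bipush 4  → 88 66 10 4
isub      → 88 66 6

[88, 66, 6]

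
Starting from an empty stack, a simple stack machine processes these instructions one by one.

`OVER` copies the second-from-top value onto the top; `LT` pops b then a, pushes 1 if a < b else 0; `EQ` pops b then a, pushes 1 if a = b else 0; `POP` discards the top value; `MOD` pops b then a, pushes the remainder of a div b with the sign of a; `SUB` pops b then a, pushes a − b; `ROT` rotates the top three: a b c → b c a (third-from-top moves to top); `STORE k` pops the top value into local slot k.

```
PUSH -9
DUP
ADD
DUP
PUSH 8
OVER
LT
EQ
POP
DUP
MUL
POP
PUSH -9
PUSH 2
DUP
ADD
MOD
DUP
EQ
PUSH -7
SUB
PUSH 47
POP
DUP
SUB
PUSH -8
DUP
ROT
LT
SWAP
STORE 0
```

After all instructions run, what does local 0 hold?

-8

PUSH -9  -9
DUP      -9 -9
ADD      -18
DUP      -18 -18
PUSH 8   -18 -18 8
OVER     -18 -18 8 -18
LT       -18 -18 0
EQ       -18 0
POP      -18
DUP      -18 -18
MUL      324
POP      (empty)
PUSH -9  -9
PUSH 2   -9 2
DUP      -9 2 2
ADD      -9 4
MOD      -1
DUP      -1 -1
EQ       1
PUSH -7  1 -7
SUB      8
PUSH 47  8 47
POP      8
DUP      8 8
SUB      0
PUSH -8  0 -8
DUP      0 -8 -8
ROT      -8 -8 0
LT       -8 1
SWAP     1 -8
STORE 0  1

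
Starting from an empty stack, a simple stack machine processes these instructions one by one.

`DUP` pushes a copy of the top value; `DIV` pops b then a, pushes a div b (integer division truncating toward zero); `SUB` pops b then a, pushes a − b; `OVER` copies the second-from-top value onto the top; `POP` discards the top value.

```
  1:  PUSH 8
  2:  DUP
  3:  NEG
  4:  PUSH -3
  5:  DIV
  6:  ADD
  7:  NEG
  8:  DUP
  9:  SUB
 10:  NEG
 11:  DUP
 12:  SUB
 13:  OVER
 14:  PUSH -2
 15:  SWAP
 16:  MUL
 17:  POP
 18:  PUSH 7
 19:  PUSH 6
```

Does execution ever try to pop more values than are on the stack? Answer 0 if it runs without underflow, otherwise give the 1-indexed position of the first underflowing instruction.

PUSH 8  → 8
DUP     → 8 8
NEG     → 8 -8
PUSH -3 → 8 -8 -3
DIV     → 8 2
ADD     → 10
NEG     → -10
DUP     → -10 -10
SUB     → 0
NEG     → 0
DUP     → 0 0
SUB     → 0
OVER  — needs 2 operands, stack has 1 → underflow

13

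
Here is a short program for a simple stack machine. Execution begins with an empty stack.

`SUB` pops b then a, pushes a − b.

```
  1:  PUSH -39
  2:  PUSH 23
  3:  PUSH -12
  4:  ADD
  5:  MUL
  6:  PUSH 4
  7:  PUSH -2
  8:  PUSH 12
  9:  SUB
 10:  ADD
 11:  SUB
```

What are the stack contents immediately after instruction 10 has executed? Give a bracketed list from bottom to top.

PUSH -39 → [-39]
PUSH 23  → [-39, 23]
PUSH -12 → [-39, 23, -12]
ADD      → [-39, 11]
MUL      → [-429]
PUSH 4   → [-429, 4]
PUSH -2  → [-429, 4, -2]
PUSH 12  → [-429, 4, -2, 12]
SUB      → [-429, 4, -14]
ADD      → [-429, -10]

[-429, -10]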